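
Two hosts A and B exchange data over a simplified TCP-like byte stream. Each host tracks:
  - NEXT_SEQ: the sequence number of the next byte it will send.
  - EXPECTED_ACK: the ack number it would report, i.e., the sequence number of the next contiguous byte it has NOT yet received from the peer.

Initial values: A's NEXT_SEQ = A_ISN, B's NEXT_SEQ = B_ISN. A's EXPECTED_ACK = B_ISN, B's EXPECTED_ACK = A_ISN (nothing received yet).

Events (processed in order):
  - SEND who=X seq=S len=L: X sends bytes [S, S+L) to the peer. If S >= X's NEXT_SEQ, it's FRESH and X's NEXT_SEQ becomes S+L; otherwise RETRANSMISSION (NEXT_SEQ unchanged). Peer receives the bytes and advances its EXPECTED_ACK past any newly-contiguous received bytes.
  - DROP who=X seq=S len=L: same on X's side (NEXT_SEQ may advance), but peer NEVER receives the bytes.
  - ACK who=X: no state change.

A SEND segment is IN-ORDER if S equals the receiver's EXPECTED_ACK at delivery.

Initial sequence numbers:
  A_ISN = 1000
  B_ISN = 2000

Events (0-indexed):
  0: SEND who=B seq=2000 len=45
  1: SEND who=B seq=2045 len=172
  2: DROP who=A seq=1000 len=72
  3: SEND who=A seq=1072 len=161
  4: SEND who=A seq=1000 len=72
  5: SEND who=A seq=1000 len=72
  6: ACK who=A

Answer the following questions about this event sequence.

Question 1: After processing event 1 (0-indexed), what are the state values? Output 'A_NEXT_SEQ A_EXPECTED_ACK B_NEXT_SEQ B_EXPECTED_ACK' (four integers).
After event 0: A_seq=1000 A_ack=2045 B_seq=2045 B_ack=1000
After event 1: A_seq=1000 A_ack=2217 B_seq=2217 B_ack=1000

1000 2217 2217 1000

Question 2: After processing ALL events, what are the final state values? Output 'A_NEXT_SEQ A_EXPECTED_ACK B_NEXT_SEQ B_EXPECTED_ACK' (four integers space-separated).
After event 0: A_seq=1000 A_ack=2045 B_seq=2045 B_ack=1000
After event 1: A_seq=1000 A_ack=2217 B_seq=2217 B_ack=1000
After event 2: A_seq=1072 A_ack=2217 B_seq=2217 B_ack=1000
After event 3: A_seq=1233 A_ack=2217 B_seq=2217 B_ack=1000
After event 4: A_seq=1233 A_ack=2217 B_seq=2217 B_ack=1233
After event 5: A_seq=1233 A_ack=2217 B_seq=2217 B_ack=1233
After event 6: A_seq=1233 A_ack=2217 B_seq=2217 B_ack=1233

Answer: 1233 2217 2217 1233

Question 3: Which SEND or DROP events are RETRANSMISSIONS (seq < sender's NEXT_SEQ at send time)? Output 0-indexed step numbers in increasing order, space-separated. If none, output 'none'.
Answer: 4 5

Derivation:
Step 0: SEND seq=2000 -> fresh
Step 1: SEND seq=2045 -> fresh
Step 2: DROP seq=1000 -> fresh
Step 3: SEND seq=1072 -> fresh
Step 4: SEND seq=1000 -> retransmit
Step 5: SEND seq=1000 -> retransmit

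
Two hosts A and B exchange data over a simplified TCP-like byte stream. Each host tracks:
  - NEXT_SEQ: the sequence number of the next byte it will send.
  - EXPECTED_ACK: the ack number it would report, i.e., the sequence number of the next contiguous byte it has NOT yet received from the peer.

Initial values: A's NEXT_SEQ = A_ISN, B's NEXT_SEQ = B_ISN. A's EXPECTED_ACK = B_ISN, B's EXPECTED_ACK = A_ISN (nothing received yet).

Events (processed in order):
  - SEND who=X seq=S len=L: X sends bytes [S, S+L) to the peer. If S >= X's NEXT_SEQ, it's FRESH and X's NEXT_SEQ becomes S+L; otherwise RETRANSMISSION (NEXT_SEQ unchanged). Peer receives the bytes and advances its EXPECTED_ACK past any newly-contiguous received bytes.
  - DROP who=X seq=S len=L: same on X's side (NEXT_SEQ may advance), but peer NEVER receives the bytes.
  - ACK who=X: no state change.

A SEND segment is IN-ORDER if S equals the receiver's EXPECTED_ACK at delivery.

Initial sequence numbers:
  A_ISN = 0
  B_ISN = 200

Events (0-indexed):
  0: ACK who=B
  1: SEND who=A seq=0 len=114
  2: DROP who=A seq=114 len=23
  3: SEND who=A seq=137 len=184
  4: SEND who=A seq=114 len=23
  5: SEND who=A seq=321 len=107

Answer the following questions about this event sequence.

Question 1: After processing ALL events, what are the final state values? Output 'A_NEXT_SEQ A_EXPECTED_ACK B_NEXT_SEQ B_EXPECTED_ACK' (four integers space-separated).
After event 0: A_seq=0 A_ack=200 B_seq=200 B_ack=0
After event 1: A_seq=114 A_ack=200 B_seq=200 B_ack=114
After event 2: A_seq=137 A_ack=200 B_seq=200 B_ack=114
After event 3: A_seq=321 A_ack=200 B_seq=200 B_ack=114
After event 4: A_seq=321 A_ack=200 B_seq=200 B_ack=321
After event 5: A_seq=428 A_ack=200 B_seq=200 B_ack=428

Answer: 428 200 200 428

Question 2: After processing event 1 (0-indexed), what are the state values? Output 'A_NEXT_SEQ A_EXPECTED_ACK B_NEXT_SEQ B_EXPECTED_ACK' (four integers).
After event 0: A_seq=0 A_ack=200 B_seq=200 B_ack=0
After event 1: A_seq=114 A_ack=200 B_seq=200 B_ack=114

114 200 200 114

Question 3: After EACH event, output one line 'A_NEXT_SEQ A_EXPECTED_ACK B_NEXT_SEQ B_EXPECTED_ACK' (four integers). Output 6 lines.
0 200 200 0
114 200 200 114
137 200 200 114
321 200 200 114
321 200 200 321
428 200 200 428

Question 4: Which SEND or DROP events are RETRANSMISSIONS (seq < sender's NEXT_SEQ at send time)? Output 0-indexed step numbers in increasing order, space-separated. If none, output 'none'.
Step 1: SEND seq=0 -> fresh
Step 2: DROP seq=114 -> fresh
Step 3: SEND seq=137 -> fresh
Step 4: SEND seq=114 -> retransmit
Step 5: SEND seq=321 -> fresh

Answer: 4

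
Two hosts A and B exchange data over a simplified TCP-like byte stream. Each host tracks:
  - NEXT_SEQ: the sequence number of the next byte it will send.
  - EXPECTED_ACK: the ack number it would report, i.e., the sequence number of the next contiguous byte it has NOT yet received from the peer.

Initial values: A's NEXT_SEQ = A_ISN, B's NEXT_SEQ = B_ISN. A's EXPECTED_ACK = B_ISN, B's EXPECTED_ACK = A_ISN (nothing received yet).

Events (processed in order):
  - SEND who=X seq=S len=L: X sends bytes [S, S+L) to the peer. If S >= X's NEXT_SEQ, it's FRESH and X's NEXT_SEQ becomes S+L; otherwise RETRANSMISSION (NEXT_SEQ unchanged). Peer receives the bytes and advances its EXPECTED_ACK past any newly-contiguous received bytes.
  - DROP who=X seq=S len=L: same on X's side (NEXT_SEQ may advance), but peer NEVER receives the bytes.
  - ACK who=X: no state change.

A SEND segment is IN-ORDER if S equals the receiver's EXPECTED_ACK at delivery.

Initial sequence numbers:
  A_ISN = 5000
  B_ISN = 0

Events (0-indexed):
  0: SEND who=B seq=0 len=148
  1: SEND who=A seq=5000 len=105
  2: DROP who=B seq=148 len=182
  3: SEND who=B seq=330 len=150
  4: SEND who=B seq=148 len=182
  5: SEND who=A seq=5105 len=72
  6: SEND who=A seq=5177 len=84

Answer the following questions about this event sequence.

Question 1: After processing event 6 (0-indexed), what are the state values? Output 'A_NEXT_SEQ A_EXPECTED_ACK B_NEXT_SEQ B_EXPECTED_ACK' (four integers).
After event 0: A_seq=5000 A_ack=148 B_seq=148 B_ack=5000
After event 1: A_seq=5105 A_ack=148 B_seq=148 B_ack=5105
After event 2: A_seq=5105 A_ack=148 B_seq=330 B_ack=5105
After event 3: A_seq=5105 A_ack=148 B_seq=480 B_ack=5105
After event 4: A_seq=5105 A_ack=480 B_seq=480 B_ack=5105
After event 5: A_seq=5177 A_ack=480 B_seq=480 B_ack=5177
After event 6: A_seq=5261 A_ack=480 B_seq=480 B_ack=5261

5261 480 480 5261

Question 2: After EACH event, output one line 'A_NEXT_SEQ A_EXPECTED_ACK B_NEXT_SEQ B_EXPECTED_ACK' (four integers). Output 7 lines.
5000 148 148 5000
5105 148 148 5105
5105 148 330 5105
5105 148 480 5105
5105 480 480 5105
5177 480 480 5177
5261 480 480 5261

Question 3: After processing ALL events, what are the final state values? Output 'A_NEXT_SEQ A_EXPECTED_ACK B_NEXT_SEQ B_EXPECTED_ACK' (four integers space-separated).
Answer: 5261 480 480 5261

Derivation:
After event 0: A_seq=5000 A_ack=148 B_seq=148 B_ack=5000
After event 1: A_seq=5105 A_ack=148 B_seq=148 B_ack=5105
After event 2: A_seq=5105 A_ack=148 B_seq=330 B_ack=5105
After event 3: A_seq=5105 A_ack=148 B_seq=480 B_ack=5105
After event 4: A_seq=5105 A_ack=480 B_seq=480 B_ack=5105
After event 5: A_seq=5177 A_ack=480 B_seq=480 B_ack=5177
After event 6: A_seq=5261 A_ack=480 B_seq=480 B_ack=5261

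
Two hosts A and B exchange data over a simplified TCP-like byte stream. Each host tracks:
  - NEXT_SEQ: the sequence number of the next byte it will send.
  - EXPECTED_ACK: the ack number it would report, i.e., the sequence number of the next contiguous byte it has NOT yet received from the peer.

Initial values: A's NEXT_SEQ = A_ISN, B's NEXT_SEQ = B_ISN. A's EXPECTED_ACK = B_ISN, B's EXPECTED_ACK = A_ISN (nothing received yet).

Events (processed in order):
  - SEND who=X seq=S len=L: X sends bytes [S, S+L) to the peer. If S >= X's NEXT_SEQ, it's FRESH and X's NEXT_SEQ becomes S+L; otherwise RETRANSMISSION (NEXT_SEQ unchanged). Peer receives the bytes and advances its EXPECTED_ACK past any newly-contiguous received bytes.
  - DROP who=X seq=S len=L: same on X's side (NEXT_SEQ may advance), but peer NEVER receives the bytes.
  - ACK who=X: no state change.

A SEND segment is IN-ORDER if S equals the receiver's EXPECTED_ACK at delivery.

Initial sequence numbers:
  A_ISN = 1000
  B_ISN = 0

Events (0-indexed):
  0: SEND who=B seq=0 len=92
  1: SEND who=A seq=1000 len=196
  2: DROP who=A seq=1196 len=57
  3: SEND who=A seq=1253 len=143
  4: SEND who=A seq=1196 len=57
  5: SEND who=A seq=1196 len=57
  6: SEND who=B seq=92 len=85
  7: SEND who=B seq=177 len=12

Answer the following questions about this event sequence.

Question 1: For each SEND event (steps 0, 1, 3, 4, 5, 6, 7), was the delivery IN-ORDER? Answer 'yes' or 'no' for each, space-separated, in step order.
Step 0: SEND seq=0 -> in-order
Step 1: SEND seq=1000 -> in-order
Step 3: SEND seq=1253 -> out-of-order
Step 4: SEND seq=1196 -> in-order
Step 5: SEND seq=1196 -> out-of-order
Step 6: SEND seq=92 -> in-order
Step 7: SEND seq=177 -> in-order

Answer: yes yes no yes no yes yes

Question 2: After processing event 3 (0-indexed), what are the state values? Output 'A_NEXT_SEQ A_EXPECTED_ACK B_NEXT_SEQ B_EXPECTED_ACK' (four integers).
After event 0: A_seq=1000 A_ack=92 B_seq=92 B_ack=1000
After event 1: A_seq=1196 A_ack=92 B_seq=92 B_ack=1196
After event 2: A_seq=1253 A_ack=92 B_seq=92 B_ack=1196
After event 3: A_seq=1396 A_ack=92 B_seq=92 B_ack=1196

1396 92 92 1196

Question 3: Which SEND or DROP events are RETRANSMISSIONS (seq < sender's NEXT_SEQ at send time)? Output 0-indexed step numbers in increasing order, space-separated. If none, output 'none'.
Step 0: SEND seq=0 -> fresh
Step 1: SEND seq=1000 -> fresh
Step 2: DROP seq=1196 -> fresh
Step 3: SEND seq=1253 -> fresh
Step 4: SEND seq=1196 -> retransmit
Step 5: SEND seq=1196 -> retransmit
Step 6: SEND seq=92 -> fresh
Step 7: SEND seq=177 -> fresh

Answer: 4 5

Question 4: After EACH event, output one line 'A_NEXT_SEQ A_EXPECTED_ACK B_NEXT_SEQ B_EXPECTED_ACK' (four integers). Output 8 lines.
1000 92 92 1000
1196 92 92 1196
1253 92 92 1196
1396 92 92 1196
1396 92 92 1396
1396 92 92 1396
1396 177 177 1396
1396 189 189 1396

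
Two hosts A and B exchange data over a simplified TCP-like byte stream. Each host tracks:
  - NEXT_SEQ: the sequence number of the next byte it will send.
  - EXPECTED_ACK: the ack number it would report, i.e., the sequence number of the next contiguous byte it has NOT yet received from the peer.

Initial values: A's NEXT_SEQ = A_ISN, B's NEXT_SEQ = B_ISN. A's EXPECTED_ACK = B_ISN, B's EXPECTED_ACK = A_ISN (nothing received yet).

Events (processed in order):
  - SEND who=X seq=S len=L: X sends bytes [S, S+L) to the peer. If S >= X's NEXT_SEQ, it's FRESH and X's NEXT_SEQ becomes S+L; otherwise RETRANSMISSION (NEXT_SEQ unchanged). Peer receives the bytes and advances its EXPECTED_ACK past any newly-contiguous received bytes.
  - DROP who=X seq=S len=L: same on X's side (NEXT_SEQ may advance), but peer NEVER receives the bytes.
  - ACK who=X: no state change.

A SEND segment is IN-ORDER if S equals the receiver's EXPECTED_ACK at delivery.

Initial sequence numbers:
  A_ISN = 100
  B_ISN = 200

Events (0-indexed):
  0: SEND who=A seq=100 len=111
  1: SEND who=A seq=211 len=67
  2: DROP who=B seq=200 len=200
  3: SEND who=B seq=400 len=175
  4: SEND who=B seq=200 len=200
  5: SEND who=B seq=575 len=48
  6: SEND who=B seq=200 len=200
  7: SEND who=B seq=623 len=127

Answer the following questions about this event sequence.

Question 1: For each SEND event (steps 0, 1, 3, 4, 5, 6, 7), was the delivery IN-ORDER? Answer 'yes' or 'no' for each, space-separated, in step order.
Answer: yes yes no yes yes no yes

Derivation:
Step 0: SEND seq=100 -> in-order
Step 1: SEND seq=211 -> in-order
Step 3: SEND seq=400 -> out-of-order
Step 4: SEND seq=200 -> in-order
Step 5: SEND seq=575 -> in-order
Step 6: SEND seq=200 -> out-of-order
Step 7: SEND seq=623 -> in-order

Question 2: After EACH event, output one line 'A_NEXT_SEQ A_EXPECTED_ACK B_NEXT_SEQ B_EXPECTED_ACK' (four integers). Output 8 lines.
211 200 200 211
278 200 200 278
278 200 400 278
278 200 575 278
278 575 575 278
278 623 623 278
278 623 623 278
278 750 750 278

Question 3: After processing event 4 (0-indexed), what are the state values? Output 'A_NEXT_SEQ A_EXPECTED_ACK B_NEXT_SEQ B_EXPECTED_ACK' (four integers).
After event 0: A_seq=211 A_ack=200 B_seq=200 B_ack=211
After event 1: A_seq=278 A_ack=200 B_seq=200 B_ack=278
After event 2: A_seq=278 A_ack=200 B_seq=400 B_ack=278
After event 3: A_seq=278 A_ack=200 B_seq=575 B_ack=278
After event 4: A_seq=278 A_ack=575 B_seq=575 B_ack=278

278 575 575 278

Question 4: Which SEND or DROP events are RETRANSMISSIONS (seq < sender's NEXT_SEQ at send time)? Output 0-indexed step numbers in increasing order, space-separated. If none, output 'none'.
Answer: 4 6

Derivation:
Step 0: SEND seq=100 -> fresh
Step 1: SEND seq=211 -> fresh
Step 2: DROP seq=200 -> fresh
Step 3: SEND seq=400 -> fresh
Step 4: SEND seq=200 -> retransmit
Step 5: SEND seq=575 -> fresh
Step 6: SEND seq=200 -> retransmit
Step 7: SEND seq=623 -> fresh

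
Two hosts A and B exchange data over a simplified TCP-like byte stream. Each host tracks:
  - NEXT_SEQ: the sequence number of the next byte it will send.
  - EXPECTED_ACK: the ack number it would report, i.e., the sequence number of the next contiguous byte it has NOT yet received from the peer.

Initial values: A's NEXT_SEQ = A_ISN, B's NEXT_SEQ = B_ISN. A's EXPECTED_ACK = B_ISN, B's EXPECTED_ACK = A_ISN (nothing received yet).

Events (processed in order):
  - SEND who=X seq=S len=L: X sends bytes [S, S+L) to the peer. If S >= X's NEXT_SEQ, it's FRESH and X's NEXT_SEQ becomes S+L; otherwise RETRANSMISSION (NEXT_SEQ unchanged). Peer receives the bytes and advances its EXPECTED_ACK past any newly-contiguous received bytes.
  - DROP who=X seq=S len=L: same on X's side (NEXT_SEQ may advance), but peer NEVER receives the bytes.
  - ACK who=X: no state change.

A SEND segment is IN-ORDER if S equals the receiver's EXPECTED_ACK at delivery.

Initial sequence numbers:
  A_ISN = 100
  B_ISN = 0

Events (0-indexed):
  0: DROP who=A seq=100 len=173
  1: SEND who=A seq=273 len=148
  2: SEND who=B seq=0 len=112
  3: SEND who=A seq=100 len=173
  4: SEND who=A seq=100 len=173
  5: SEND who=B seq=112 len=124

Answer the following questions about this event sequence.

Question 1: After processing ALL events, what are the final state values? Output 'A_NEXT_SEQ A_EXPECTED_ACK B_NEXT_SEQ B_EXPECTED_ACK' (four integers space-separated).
After event 0: A_seq=273 A_ack=0 B_seq=0 B_ack=100
After event 1: A_seq=421 A_ack=0 B_seq=0 B_ack=100
After event 2: A_seq=421 A_ack=112 B_seq=112 B_ack=100
After event 3: A_seq=421 A_ack=112 B_seq=112 B_ack=421
After event 4: A_seq=421 A_ack=112 B_seq=112 B_ack=421
After event 5: A_seq=421 A_ack=236 B_seq=236 B_ack=421

Answer: 421 236 236 421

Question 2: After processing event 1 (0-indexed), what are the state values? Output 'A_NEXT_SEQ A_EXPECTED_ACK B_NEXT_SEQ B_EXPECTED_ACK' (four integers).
After event 0: A_seq=273 A_ack=0 B_seq=0 B_ack=100
After event 1: A_seq=421 A_ack=0 B_seq=0 B_ack=100

421 0 0 100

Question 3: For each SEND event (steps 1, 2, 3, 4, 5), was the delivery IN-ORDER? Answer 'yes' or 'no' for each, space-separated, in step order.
Answer: no yes yes no yes

Derivation:
Step 1: SEND seq=273 -> out-of-order
Step 2: SEND seq=0 -> in-order
Step 3: SEND seq=100 -> in-order
Step 4: SEND seq=100 -> out-of-order
Step 5: SEND seq=112 -> in-order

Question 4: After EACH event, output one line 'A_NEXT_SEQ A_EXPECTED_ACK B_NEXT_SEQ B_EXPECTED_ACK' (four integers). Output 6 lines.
273 0 0 100
421 0 0 100
421 112 112 100
421 112 112 421
421 112 112 421
421 236 236 421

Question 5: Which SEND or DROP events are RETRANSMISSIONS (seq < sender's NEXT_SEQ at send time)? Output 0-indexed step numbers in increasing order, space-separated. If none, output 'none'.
Answer: 3 4

Derivation:
Step 0: DROP seq=100 -> fresh
Step 1: SEND seq=273 -> fresh
Step 2: SEND seq=0 -> fresh
Step 3: SEND seq=100 -> retransmit
Step 4: SEND seq=100 -> retransmit
Step 5: SEND seq=112 -> fresh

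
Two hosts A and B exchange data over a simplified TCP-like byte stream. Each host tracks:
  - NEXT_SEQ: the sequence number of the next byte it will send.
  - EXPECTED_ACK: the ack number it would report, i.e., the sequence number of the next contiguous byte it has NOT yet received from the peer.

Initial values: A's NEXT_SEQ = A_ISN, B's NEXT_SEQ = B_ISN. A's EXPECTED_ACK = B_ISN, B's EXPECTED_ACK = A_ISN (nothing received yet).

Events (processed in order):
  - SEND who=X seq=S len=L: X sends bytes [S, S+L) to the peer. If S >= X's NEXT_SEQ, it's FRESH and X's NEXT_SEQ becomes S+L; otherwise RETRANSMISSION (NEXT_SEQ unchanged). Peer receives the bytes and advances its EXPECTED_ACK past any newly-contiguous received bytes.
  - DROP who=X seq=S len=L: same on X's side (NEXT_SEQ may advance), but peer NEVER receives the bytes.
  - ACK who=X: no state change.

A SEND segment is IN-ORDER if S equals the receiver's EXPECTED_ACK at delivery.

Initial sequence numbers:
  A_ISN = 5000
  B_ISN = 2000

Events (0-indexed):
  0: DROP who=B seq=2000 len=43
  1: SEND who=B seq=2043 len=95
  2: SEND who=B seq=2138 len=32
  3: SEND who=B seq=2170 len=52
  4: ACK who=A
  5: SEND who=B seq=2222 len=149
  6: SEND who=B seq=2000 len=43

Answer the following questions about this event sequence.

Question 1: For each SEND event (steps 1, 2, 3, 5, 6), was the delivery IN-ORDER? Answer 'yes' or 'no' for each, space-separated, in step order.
Answer: no no no no yes

Derivation:
Step 1: SEND seq=2043 -> out-of-order
Step 2: SEND seq=2138 -> out-of-order
Step 3: SEND seq=2170 -> out-of-order
Step 5: SEND seq=2222 -> out-of-order
Step 6: SEND seq=2000 -> in-order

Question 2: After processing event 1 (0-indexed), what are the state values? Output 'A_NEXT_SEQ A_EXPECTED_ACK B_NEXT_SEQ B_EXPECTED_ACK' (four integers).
After event 0: A_seq=5000 A_ack=2000 B_seq=2043 B_ack=5000
After event 1: A_seq=5000 A_ack=2000 B_seq=2138 B_ack=5000

5000 2000 2138 5000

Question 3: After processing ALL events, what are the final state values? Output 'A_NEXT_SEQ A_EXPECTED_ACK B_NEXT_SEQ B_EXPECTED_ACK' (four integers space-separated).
After event 0: A_seq=5000 A_ack=2000 B_seq=2043 B_ack=5000
After event 1: A_seq=5000 A_ack=2000 B_seq=2138 B_ack=5000
After event 2: A_seq=5000 A_ack=2000 B_seq=2170 B_ack=5000
After event 3: A_seq=5000 A_ack=2000 B_seq=2222 B_ack=5000
After event 4: A_seq=5000 A_ack=2000 B_seq=2222 B_ack=5000
After event 5: A_seq=5000 A_ack=2000 B_seq=2371 B_ack=5000
After event 6: A_seq=5000 A_ack=2371 B_seq=2371 B_ack=5000

Answer: 5000 2371 2371 5000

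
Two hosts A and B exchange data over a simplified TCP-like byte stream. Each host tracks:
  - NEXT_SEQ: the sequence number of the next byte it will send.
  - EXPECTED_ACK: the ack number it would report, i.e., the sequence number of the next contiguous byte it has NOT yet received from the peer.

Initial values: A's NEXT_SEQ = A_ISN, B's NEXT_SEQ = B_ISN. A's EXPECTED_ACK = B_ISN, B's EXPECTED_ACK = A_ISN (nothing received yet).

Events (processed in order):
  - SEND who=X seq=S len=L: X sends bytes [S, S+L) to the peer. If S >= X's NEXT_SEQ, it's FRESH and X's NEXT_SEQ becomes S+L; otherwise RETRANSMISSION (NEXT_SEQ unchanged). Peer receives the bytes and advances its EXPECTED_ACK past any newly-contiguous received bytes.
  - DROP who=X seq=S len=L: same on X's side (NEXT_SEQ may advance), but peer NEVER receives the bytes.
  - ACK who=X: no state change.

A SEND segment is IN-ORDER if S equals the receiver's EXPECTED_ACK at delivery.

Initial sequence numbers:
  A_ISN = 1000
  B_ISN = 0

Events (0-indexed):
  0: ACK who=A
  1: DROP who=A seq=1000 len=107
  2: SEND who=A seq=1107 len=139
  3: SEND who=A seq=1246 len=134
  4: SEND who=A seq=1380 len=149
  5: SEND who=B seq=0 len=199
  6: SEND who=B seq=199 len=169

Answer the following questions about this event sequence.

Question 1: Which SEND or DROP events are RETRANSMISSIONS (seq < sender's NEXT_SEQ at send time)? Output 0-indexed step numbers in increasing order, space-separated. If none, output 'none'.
Step 1: DROP seq=1000 -> fresh
Step 2: SEND seq=1107 -> fresh
Step 3: SEND seq=1246 -> fresh
Step 4: SEND seq=1380 -> fresh
Step 5: SEND seq=0 -> fresh
Step 6: SEND seq=199 -> fresh

Answer: none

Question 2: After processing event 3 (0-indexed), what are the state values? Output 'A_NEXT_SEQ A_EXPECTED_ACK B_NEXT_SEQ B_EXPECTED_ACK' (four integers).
After event 0: A_seq=1000 A_ack=0 B_seq=0 B_ack=1000
After event 1: A_seq=1107 A_ack=0 B_seq=0 B_ack=1000
After event 2: A_seq=1246 A_ack=0 B_seq=0 B_ack=1000
After event 3: A_seq=1380 A_ack=0 B_seq=0 B_ack=1000

1380 0 0 1000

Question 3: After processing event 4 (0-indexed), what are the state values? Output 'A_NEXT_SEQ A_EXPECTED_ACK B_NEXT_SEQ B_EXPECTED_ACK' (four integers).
After event 0: A_seq=1000 A_ack=0 B_seq=0 B_ack=1000
After event 1: A_seq=1107 A_ack=0 B_seq=0 B_ack=1000
After event 2: A_seq=1246 A_ack=0 B_seq=0 B_ack=1000
After event 3: A_seq=1380 A_ack=0 B_seq=0 B_ack=1000
After event 4: A_seq=1529 A_ack=0 B_seq=0 B_ack=1000

1529 0 0 1000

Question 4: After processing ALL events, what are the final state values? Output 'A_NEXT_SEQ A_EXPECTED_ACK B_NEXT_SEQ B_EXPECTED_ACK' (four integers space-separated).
Answer: 1529 368 368 1000

Derivation:
After event 0: A_seq=1000 A_ack=0 B_seq=0 B_ack=1000
After event 1: A_seq=1107 A_ack=0 B_seq=0 B_ack=1000
After event 2: A_seq=1246 A_ack=0 B_seq=0 B_ack=1000
After event 3: A_seq=1380 A_ack=0 B_seq=0 B_ack=1000
After event 4: A_seq=1529 A_ack=0 B_seq=0 B_ack=1000
After event 5: A_seq=1529 A_ack=199 B_seq=199 B_ack=1000
After event 6: A_seq=1529 A_ack=368 B_seq=368 B_ack=1000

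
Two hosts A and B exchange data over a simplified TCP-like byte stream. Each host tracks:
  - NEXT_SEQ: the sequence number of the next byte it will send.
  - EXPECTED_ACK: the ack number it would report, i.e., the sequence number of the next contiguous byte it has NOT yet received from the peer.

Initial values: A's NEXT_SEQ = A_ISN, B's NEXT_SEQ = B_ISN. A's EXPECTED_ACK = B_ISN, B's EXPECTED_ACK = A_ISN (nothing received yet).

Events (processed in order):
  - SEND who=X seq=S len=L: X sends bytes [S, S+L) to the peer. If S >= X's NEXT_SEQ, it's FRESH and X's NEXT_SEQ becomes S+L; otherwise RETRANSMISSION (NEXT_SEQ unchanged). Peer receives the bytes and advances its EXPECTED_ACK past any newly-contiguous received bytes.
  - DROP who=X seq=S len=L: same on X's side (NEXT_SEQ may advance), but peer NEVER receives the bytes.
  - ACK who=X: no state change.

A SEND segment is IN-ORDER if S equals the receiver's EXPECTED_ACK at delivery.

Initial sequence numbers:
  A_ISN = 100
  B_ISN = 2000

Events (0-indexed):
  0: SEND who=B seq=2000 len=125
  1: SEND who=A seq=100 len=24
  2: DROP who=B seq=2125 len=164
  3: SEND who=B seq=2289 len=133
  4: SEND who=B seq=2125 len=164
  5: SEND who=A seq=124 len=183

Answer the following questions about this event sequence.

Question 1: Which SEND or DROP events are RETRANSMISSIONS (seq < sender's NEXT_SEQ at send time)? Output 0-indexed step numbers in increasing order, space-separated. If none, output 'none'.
Step 0: SEND seq=2000 -> fresh
Step 1: SEND seq=100 -> fresh
Step 2: DROP seq=2125 -> fresh
Step 3: SEND seq=2289 -> fresh
Step 4: SEND seq=2125 -> retransmit
Step 5: SEND seq=124 -> fresh

Answer: 4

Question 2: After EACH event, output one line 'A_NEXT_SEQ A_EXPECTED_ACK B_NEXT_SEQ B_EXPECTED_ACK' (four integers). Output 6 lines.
100 2125 2125 100
124 2125 2125 124
124 2125 2289 124
124 2125 2422 124
124 2422 2422 124
307 2422 2422 307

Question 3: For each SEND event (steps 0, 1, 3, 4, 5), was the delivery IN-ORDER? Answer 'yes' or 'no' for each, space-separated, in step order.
Step 0: SEND seq=2000 -> in-order
Step 1: SEND seq=100 -> in-order
Step 3: SEND seq=2289 -> out-of-order
Step 4: SEND seq=2125 -> in-order
Step 5: SEND seq=124 -> in-order

Answer: yes yes no yes yes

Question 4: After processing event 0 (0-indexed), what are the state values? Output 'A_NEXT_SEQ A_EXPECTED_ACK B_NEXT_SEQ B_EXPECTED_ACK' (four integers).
After event 0: A_seq=100 A_ack=2125 B_seq=2125 B_ack=100

100 2125 2125 100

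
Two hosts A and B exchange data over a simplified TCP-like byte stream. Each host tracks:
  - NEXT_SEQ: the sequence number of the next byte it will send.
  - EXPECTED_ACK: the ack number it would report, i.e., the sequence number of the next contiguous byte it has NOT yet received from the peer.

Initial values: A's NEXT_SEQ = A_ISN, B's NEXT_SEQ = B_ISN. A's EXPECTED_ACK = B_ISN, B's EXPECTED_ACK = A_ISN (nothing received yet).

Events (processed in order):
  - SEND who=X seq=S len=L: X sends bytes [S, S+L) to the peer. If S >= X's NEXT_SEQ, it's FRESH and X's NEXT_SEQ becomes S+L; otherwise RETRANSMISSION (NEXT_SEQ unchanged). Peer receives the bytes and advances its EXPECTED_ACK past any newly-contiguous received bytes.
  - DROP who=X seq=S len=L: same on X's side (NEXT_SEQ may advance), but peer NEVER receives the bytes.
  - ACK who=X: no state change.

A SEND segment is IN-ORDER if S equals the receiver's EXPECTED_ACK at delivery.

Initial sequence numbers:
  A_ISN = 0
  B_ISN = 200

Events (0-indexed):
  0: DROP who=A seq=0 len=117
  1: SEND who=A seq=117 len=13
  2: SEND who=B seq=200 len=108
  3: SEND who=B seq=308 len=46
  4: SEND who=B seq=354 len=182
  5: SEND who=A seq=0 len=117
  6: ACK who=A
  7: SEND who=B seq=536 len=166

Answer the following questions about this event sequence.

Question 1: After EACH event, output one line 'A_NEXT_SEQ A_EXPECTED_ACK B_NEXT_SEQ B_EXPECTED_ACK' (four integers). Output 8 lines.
117 200 200 0
130 200 200 0
130 308 308 0
130 354 354 0
130 536 536 0
130 536 536 130
130 536 536 130
130 702 702 130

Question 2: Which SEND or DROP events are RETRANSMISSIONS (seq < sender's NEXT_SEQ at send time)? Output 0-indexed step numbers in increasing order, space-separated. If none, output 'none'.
Step 0: DROP seq=0 -> fresh
Step 1: SEND seq=117 -> fresh
Step 2: SEND seq=200 -> fresh
Step 3: SEND seq=308 -> fresh
Step 4: SEND seq=354 -> fresh
Step 5: SEND seq=0 -> retransmit
Step 7: SEND seq=536 -> fresh

Answer: 5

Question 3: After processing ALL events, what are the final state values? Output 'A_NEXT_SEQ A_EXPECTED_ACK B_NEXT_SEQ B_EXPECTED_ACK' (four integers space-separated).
Answer: 130 702 702 130

Derivation:
After event 0: A_seq=117 A_ack=200 B_seq=200 B_ack=0
After event 1: A_seq=130 A_ack=200 B_seq=200 B_ack=0
After event 2: A_seq=130 A_ack=308 B_seq=308 B_ack=0
After event 3: A_seq=130 A_ack=354 B_seq=354 B_ack=0
After event 4: A_seq=130 A_ack=536 B_seq=536 B_ack=0
After event 5: A_seq=130 A_ack=536 B_seq=536 B_ack=130
After event 6: A_seq=130 A_ack=536 B_seq=536 B_ack=130
After event 7: A_seq=130 A_ack=702 B_seq=702 B_ack=130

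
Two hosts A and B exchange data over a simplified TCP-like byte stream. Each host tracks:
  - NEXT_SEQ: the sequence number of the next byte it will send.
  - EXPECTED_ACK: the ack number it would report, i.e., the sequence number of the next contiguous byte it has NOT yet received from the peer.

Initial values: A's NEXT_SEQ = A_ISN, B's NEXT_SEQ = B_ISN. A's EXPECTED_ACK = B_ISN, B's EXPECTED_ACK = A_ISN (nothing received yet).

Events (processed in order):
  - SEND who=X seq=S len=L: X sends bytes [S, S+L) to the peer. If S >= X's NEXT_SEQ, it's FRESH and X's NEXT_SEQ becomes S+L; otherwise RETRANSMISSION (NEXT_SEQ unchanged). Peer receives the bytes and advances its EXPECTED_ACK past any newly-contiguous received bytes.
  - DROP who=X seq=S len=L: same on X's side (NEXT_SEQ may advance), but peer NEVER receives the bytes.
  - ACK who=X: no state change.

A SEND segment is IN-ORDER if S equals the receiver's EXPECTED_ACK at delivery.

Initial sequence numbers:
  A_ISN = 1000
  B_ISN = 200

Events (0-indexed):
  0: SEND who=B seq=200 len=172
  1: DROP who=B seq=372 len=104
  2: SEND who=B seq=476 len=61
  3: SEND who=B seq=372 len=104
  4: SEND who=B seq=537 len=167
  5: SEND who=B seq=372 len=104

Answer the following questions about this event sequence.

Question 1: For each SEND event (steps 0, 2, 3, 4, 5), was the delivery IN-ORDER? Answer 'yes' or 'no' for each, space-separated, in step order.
Step 0: SEND seq=200 -> in-order
Step 2: SEND seq=476 -> out-of-order
Step 3: SEND seq=372 -> in-order
Step 4: SEND seq=537 -> in-order
Step 5: SEND seq=372 -> out-of-order

Answer: yes no yes yes no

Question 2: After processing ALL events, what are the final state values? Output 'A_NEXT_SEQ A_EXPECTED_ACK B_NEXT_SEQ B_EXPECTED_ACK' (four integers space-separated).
Answer: 1000 704 704 1000

Derivation:
After event 0: A_seq=1000 A_ack=372 B_seq=372 B_ack=1000
After event 1: A_seq=1000 A_ack=372 B_seq=476 B_ack=1000
After event 2: A_seq=1000 A_ack=372 B_seq=537 B_ack=1000
After event 3: A_seq=1000 A_ack=537 B_seq=537 B_ack=1000
After event 4: A_seq=1000 A_ack=704 B_seq=704 B_ack=1000
After event 5: A_seq=1000 A_ack=704 B_seq=704 B_ack=1000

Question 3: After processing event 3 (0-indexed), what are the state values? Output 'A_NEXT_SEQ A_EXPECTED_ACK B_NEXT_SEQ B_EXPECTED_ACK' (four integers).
After event 0: A_seq=1000 A_ack=372 B_seq=372 B_ack=1000
After event 1: A_seq=1000 A_ack=372 B_seq=476 B_ack=1000
After event 2: A_seq=1000 A_ack=372 B_seq=537 B_ack=1000
After event 3: A_seq=1000 A_ack=537 B_seq=537 B_ack=1000

1000 537 537 1000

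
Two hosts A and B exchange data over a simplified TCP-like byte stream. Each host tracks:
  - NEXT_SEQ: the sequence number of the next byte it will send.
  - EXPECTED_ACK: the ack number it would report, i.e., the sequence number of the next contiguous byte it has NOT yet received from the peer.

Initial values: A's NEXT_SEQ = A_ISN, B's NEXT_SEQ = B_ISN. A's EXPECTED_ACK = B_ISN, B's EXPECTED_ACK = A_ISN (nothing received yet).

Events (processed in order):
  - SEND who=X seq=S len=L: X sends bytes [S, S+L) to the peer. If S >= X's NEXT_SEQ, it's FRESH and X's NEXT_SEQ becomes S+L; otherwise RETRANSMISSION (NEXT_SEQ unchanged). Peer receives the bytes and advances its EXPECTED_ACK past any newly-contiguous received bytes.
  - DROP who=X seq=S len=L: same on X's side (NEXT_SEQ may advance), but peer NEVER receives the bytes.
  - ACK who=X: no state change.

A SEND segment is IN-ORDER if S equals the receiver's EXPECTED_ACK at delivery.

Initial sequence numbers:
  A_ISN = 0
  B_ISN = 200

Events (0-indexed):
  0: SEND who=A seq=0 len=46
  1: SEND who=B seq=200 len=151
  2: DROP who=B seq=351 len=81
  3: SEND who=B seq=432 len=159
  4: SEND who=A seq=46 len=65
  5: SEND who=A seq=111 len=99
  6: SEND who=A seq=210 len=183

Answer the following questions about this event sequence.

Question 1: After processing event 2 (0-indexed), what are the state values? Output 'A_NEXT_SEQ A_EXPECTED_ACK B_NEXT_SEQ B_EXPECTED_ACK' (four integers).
After event 0: A_seq=46 A_ack=200 B_seq=200 B_ack=46
After event 1: A_seq=46 A_ack=351 B_seq=351 B_ack=46
After event 2: A_seq=46 A_ack=351 B_seq=432 B_ack=46

46 351 432 46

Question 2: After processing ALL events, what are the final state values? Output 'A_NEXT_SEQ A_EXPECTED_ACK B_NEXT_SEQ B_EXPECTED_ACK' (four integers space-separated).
Answer: 393 351 591 393

Derivation:
After event 0: A_seq=46 A_ack=200 B_seq=200 B_ack=46
After event 1: A_seq=46 A_ack=351 B_seq=351 B_ack=46
After event 2: A_seq=46 A_ack=351 B_seq=432 B_ack=46
After event 3: A_seq=46 A_ack=351 B_seq=591 B_ack=46
After event 4: A_seq=111 A_ack=351 B_seq=591 B_ack=111
After event 5: A_seq=210 A_ack=351 B_seq=591 B_ack=210
After event 6: A_seq=393 A_ack=351 B_seq=591 B_ack=393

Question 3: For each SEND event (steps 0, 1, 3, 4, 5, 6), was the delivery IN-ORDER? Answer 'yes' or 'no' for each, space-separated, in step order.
Answer: yes yes no yes yes yes

Derivation:
Step 0: SEND seq=0 -> in-order
Step 1: SEND seq=200 -> in-order
Step 3: SEND seq=432 -> out-of-order
Step 4: SEND seq=46 -> in-order
Step 5: SEND seq=111 -> in-order
Step 6: SEND seq=210 -> in-order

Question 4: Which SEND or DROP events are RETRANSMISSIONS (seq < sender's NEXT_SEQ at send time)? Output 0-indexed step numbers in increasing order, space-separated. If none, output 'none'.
Step 0: SEND seq=0 -> fresh
Step 1: SEND seq=200 -> fresh
Step 2: DROP seq=351 -> fresh
Step 3: SEND seq=432 -> fresh
Step 4: SEND seq=46 -> fresh
Step 5: SEND seq=111 -> fresh
Step 6: SEND seq=210 -> fresh

Answer: none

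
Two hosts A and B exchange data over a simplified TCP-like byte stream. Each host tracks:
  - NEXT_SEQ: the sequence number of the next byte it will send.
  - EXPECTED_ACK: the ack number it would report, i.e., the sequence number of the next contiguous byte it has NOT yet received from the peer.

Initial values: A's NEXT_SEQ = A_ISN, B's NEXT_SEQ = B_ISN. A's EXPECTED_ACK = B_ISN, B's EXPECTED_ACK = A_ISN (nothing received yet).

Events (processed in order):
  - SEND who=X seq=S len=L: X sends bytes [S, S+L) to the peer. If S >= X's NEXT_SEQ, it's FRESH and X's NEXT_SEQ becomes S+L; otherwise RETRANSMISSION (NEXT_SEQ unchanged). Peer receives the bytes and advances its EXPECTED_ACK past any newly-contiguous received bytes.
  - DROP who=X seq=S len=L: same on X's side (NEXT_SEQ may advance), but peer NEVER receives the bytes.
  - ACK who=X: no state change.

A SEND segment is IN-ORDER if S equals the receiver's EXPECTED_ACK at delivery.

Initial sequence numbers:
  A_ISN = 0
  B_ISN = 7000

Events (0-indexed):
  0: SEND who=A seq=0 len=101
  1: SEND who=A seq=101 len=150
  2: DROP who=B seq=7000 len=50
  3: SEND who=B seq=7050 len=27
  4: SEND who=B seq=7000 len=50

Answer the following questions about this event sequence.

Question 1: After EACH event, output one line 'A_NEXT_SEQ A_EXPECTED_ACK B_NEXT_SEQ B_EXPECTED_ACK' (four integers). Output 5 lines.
101 7000 7000 101
251 7000 7000 251
251 7000 7050 251
251 7000 7077 251
251 7077 7077 251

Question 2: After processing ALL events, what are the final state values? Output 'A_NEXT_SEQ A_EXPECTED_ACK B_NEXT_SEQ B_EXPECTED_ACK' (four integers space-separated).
Answer: 251 7077 7077 251

Derivation:
After event 0: A_seq=101 A_ack=7000 B_seq=7000 B_ack=101
After event 1: A_seq=251 A_ack=7000 B_seq=7000 B_ack=251
After event 2: A_seq=251 A_ack=7000 B_seq=7050 B_ack=251
After event 3: A_seq=251 A_ack=7000 B_seq=7077 B_ack=251
After event 4: A_seq=251 A_ack=7077 B_seq=7077 B_ack=251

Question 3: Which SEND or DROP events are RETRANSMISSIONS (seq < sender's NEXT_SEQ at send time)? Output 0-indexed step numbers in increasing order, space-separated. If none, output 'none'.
Answer: 4

Derivation:
Step 0: SEND seq=0 -> fresh
Step 1: SEND seq=101 -> fresh
Step 2: DROP seq=7000 -> fresh
Step 3: SEND seq=7050 -> fresh
Step 4: SEND seq=7000 -> retransmit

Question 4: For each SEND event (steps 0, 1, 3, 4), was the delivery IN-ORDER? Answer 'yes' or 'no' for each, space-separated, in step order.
Answer: yes yes no yes

Derivation:
Step 0: SEND seq=0 -> in-order
Step 1: SEND seq=101 -> in-order
Step 3: SEND seq=7050 -> out-of-order
Step 4: SEND seq=7000 -> in-order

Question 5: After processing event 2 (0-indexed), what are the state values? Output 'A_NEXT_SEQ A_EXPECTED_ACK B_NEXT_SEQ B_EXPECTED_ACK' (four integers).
After event 0: A_seq=101 A_ack=7000 B_seq=7000 B_ack=101
After event 1: A_seq=251 A_ack=7000 B_seq=7000 B_ack=251
After event 2: A_seq=251 A_ack=7000 B_seq=7050 B_ack=251

251 7000 7050 251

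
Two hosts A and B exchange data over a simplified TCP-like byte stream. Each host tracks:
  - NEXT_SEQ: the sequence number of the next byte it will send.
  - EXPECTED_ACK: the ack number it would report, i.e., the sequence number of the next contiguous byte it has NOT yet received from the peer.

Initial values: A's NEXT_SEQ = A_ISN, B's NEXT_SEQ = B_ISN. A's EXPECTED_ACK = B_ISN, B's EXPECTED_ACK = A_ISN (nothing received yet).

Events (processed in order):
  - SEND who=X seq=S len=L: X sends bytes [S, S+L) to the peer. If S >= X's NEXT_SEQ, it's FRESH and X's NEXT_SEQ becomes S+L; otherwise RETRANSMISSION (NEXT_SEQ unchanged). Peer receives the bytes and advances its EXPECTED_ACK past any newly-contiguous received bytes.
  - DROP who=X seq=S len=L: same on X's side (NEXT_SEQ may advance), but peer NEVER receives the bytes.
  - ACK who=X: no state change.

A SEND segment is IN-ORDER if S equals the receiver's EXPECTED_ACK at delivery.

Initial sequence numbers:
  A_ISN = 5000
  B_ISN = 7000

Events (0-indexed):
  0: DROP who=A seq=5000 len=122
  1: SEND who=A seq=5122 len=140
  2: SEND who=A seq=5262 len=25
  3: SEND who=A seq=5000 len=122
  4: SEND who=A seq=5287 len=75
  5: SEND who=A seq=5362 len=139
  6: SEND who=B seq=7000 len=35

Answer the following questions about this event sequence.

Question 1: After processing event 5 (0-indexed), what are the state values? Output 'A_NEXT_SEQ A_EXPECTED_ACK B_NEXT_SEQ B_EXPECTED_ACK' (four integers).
After event 0: A_seq=5122 A_ack=7000 B_seq=7000 B_ack=5000
After event 1: A_seq=5262 A_ack=7000 B_seq=7000 B_ack=5000
After event 2: A_seq=5287 A_ack=7000 B_seq=7000 B_ack=5000
After event 3: A_seq=5287 A_ack=7000 B_seq=7000 B_ack=5287
After event 4: A_seq=5362 A_ack=7000 B_seq=7000 B_ack=5362
After event 5: A_seq=5501 A_ack=7000 B_seq=7000 B_ack=5501

5501 7000 7000 5501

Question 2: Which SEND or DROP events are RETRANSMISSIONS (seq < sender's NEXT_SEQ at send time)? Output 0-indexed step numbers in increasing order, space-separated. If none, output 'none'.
Answer: 3

Derivation:
Step 0: DROP seq=5000 -> fresh
Step 1: SEND seq=5122 -> fresh
Step 2: SEND seq=5262 -> fresh
Step 3: SEND seq=5000 -> retransmit
Step 4: SEND seq=5287 -> fresh
Step 5: SEND seq=5362 -> fresh
Step 6: SEND seq=7000 -> fresh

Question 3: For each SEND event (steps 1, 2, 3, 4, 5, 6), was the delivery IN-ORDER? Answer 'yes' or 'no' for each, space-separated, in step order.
Step 1: SEND seq=5122 -> out-of-order
Step 2: SEND seq=5262 -> out-of-order
Step 3: SEND seq=5000 -> in-order
Step 4: SEND seq=5287 -> in-order
Step 5: SEND seq=5362 -> in-order
Step 6: SEND seq=7000 -> in-order

Answer: no no yes yes yes yes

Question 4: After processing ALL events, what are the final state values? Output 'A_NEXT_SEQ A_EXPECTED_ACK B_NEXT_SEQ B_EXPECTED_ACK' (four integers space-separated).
Answer: 5501 7035 7035 5501

Derivation:
After event 0: A_seq=5122 A_ack=7000 B_seq=7000 B_ack=5000
After event 1: A_seq=5262 A_ack=7000 B_seq=7000 B_ack=5000
After event 2: A_seq=5287 A_ack=7000 B_seq=7000 B_ack=5000
After event 3: A_seq=5287 A_ack=7000 B_seq=7000 B_ack=5287
After event 4: A_seq=5362 A_ack=7000 B_seq=7000 B_ack=5362
After event 5: A_seq=5501 A_ack=7000 B_seq=7000 B_ack=5501
After event 6: A_seq=5501 A_ack=7035 B_seq=7035 B_ack=5501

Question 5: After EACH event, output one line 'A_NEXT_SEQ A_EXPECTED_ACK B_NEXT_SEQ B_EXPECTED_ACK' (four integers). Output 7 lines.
5122 7000 7000 5000
5262 7000 7000 5000
5287 7000 7000 5000
5287 7000 7000 5287
5362 7000 7000 5362
5501 7000 7000 5501
5501 7035 7035 5501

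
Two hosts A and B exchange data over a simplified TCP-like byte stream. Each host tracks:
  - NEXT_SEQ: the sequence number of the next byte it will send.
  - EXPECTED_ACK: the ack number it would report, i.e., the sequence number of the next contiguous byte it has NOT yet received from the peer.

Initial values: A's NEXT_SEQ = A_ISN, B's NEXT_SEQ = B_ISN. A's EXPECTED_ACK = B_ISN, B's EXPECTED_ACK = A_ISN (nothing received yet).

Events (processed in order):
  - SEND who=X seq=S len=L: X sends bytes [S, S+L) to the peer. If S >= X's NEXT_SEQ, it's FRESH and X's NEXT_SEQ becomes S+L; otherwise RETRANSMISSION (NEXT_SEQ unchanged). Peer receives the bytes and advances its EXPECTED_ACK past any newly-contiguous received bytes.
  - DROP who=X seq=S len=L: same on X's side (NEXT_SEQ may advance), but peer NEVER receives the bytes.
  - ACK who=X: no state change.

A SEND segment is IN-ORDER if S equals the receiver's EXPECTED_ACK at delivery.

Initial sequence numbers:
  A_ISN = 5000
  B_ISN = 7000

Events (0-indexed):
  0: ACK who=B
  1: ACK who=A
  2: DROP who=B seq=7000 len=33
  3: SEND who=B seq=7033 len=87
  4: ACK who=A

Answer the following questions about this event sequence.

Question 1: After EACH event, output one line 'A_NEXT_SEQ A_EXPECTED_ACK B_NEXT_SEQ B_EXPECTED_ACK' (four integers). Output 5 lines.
5000 7000 7000 5000
5000 7000 7000 5000
5000 7000 7033 5000
5000 7000 7120 5000
5000 7000 7120 5000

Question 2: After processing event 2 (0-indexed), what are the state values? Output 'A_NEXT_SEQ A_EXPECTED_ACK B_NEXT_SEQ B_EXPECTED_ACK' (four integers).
After event 0: A_seq=5000 A_ack=7000 B_seq=7000 B_ack=5000
After event 1: A_seq=5000 A_ack=7000 B_seq=7000 B_ack=5000
After event 2: A_seq=5000 A_ack=7000 B_seq=7033 B_ack=5000

5000 7000 7033 5000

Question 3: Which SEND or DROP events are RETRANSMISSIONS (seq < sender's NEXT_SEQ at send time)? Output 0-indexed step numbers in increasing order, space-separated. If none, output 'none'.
Step 2: DROP seq=7000 -> fresh
Step 3: SEND seq=7033 -> fresh

Answer: none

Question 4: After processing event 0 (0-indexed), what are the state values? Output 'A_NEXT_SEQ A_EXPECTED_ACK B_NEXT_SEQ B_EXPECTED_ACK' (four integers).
After event 0: A_seq=5000 A_ack=7000 B_seq=7000 B_ack=5000

5000 7000 7000 5000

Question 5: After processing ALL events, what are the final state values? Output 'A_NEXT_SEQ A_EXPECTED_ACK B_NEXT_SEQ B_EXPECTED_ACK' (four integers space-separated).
Answer: 5000 7000 7120 5000

Derivation:
After event 0: A_seq=5000 A_ack=7000 B_seq=7000 B_ack=5000
After event 1: A_seq=5000 A_ack=7000 B_seq=7000 B_ack=5000
After event 2: A_seq=5000 A_ack=7000 B_seq=7033 B_ack=5000
After event 3: A_seq=5000 A_ack=7000 B_seq=7120 B_ack=5000
After event 4: A_seq=5000 A_ack=7000 B_seq=7120 B_ack=5000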